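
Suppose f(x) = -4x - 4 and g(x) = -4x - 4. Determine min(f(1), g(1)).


f(1) = -8
g(1) = -8
min = -8

-8


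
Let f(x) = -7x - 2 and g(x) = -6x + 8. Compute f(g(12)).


g(12) = -64
f(-64) = 446

446


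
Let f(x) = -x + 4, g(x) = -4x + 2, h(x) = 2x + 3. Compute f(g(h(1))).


h(1) = 5
g(5) = -18
f(-18) = 22

22


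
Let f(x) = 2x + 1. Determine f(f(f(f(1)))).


f(1) = 3
f(3) = 7
f(7) = 15
f(15) = 31

31


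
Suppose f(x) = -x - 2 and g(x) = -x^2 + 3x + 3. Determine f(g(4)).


g(4) = -1
f(-1) = -1

-1


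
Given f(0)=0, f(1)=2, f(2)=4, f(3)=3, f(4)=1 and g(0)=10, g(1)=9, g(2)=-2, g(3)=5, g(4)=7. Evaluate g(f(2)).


f(2) = 4
g(4) = 7

7


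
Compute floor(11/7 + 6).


11/7 = 1.5714
1.5714 + 6 = 7.5714
floor(7.5714) = 7

7


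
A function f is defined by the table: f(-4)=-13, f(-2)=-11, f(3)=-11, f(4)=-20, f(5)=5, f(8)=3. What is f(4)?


Reading from the table at x = 4

-20


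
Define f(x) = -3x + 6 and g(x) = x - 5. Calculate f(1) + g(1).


-1


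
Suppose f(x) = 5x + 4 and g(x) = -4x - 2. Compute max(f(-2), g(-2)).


f(-2) = -6
g(-2) = 6
max = 6

6


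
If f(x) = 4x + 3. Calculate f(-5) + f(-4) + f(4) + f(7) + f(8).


f(-5) = -17
f(-4) = -13
f(4) = 19
f(7) = 31
f(8) = 35
Sum = 55

55


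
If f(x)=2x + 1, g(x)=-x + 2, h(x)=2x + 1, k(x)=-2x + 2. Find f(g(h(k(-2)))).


k(-2) = 6
h(6) = 13
g(13) = -11
f(-11) = -21

-21


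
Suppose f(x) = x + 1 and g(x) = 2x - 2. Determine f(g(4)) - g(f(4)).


f(g(4)) = 7
g(f(4)) = 8
Difference = -1

-1


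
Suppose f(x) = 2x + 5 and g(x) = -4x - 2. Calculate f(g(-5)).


g(-5) = 18
f(18) = 41

41


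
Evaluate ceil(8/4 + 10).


12


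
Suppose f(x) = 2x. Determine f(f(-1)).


f(-1) = -2
f(-2) = -4

-4


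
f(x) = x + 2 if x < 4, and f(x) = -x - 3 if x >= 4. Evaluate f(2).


2 satisfies x < 4
f(2) = 4

4


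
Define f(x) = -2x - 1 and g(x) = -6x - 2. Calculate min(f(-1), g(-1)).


1


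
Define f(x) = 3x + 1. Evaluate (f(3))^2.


100


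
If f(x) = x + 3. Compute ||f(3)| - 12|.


f(3) = 6
|6| = 6
|6 - 12| = 6

6


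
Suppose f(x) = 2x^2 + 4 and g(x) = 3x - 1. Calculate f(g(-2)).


g(-2) = -7
f(-7) = 2*(-7)^2 + 4 = 102

102


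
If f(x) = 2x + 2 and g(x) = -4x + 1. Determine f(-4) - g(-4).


-23


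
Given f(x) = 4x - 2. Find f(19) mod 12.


f(19) = 74
74 mod 12 = 2

2


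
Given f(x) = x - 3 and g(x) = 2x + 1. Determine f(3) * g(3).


f(3) = 0
g(3) = 7
Product = 0

0


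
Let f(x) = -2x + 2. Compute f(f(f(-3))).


f(-3) = 8
f(8) = -14
f(-14) = 30

30


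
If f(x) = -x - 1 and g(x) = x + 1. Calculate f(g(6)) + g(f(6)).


f(g(6)) = -8
g(f(6)) = -6
Sum = -14

-14


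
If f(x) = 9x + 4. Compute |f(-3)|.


23


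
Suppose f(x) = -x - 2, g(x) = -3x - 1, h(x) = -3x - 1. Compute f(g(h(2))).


-22


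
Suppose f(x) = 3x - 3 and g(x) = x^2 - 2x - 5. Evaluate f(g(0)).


g(0) = -5
f(-5) = -18

-18


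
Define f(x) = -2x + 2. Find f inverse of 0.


Solve -2x + 2 = 0
x = (0 - 2) / (-2) = 1

1


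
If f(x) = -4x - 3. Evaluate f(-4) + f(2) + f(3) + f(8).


f(-4) = 13
f(2) = -11
f(3) = -15
f(8) = -35
Sum = -48

-48


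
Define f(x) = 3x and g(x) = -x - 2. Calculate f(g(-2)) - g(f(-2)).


f(g(-2)) = 0
g(f(-2)) = 4
Difference = -4

-4


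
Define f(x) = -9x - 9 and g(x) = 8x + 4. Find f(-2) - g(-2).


f(-2) = 9
g(-2) = -12
Difference = 21

21


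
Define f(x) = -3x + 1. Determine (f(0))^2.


f(0) = 1
(1)^2 = 1

1


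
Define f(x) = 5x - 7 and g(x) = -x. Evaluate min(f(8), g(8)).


f(8) = 33
g(8) = -8
min = -8

-8


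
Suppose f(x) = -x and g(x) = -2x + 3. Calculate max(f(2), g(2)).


f(2) = -2
g(2) = -1
max = -1

-1


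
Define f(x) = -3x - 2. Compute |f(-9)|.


25


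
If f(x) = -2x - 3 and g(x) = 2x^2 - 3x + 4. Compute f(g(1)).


g(1) = 3
f(3) = -9

-9


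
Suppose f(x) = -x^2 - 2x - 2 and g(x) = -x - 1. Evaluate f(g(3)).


g(3) = -4
f(-4) = (-1)*(-4)^2 - 2*(-4) - 2 = -10

-10


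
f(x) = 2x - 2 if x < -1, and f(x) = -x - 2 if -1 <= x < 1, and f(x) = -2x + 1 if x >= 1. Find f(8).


8 satisfies x >= 1
f(8) = -15

-15


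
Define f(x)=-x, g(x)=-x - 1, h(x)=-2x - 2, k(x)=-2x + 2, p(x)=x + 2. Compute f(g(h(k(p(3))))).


p(3) = 5
k(5) = -8
h(-8) = 14
g(14) = -15
f(-15) = 15

15


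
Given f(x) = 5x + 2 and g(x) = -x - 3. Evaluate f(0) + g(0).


f(0) = 2
g(0) = -3
Sum = -1

-1


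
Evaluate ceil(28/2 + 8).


28/2 = 14
14 + 8 = 22
ceil(22) = 22

22


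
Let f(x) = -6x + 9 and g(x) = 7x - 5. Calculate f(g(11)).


g(11) = 72
f(72) = -423

-423


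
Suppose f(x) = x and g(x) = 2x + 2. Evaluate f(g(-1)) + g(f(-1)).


f(g(-1)) = 0
g(f(-1)) = 0
Sum = 0

0


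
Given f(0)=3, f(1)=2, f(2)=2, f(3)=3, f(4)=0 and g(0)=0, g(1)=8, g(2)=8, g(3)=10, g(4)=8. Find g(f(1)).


f(1) = 2
g(2) = 8

8


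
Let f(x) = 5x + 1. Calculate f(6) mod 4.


f(6) = 31
31 mod 4 = 3

3


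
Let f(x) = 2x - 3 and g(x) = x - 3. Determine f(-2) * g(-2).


f(-2) = -7
g(-2) = -5
Product = 35

35


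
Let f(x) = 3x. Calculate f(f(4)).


f(4) = 12
f(12) = 36

36


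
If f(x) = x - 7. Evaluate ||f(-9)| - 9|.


f(-9) = -16
|-16| = 16
|16 - 9| = 7

7


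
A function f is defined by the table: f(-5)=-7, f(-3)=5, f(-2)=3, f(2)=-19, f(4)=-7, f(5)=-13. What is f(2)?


Reading from the table at x = 2

-19


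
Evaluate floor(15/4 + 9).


15/4 = 3.75
3.75 + 9 = 12.75
floor(12.75) = 12

12


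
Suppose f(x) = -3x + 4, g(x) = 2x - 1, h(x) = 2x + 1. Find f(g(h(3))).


h(3) = 7
g(7) = 13
f(13) = -35

-35


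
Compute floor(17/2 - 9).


17/2 = 8.5
8.5 - 9 = -0.5
floor(-0.5) = -1

-1


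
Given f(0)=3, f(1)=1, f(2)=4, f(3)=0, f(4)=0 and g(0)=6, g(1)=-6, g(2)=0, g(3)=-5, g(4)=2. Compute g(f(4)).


f(4) = 0
g(0) = 6

6


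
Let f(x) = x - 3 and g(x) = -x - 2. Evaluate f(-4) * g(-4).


f(-4) = -7
g(-4) = 2
Product = -14

-14


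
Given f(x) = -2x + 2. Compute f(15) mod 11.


f(15) = -28
-28 mod 11 = 5

5


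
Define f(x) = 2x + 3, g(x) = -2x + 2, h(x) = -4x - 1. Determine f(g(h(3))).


h(3) = -13
g(-13) = 28
f(28) = 59

59


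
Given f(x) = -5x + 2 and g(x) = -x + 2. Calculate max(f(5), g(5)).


-3


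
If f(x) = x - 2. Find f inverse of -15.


Solve x - 2 = -15
x = (-15 + 2) / 1 = -13

-13


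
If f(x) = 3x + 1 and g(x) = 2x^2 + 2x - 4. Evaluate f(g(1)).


g(1) = 0
f(0) = 1

1


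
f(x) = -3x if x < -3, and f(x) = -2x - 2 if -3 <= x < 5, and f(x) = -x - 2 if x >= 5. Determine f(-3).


-3 satisfies -3 <= x < 5
f(-3) = 4

4


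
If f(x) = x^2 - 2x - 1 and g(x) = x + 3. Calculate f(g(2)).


g(2) = 5
f(5) = 1*(5)^2 - 2*(5) - 1 = 14

14


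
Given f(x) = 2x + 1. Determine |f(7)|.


f(7) = 15
|15| = 15

15


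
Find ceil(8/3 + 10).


13


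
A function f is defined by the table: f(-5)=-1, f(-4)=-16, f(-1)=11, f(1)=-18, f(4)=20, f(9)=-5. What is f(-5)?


Reading from the table at x = -5

-1


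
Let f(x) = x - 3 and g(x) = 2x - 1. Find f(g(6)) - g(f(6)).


f(g(6)) = 8
g(f(6)) = 5
Difference = 3

3


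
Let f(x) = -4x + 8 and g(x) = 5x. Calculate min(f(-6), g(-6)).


-30


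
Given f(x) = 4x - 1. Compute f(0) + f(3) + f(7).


f(0) = -1
f(3) = 11
f(7) = 27
Sum = 37

37


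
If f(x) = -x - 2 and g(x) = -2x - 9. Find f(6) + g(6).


-29


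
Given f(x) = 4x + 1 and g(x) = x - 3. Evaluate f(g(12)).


g(12) = 9
f(9) = 37

37


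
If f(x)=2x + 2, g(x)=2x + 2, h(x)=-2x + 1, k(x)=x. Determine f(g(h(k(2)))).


k(2) = 2
h(2) = -3
g(-3) = -4
f(-4) = -6

-6


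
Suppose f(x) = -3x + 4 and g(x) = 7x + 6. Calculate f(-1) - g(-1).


f(-1) = 7
g(-1) = -1
Difference = 8

8


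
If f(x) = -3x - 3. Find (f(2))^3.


f(2) = -9
(-9)^3 = -729

-729


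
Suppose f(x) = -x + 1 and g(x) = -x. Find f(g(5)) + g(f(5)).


f(g(5)) = 6
g(f(5)) = 4
Sum = 10

10


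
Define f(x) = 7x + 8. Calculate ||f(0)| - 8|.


0


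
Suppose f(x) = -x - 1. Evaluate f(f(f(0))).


-1


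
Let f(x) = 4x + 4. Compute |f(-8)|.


28


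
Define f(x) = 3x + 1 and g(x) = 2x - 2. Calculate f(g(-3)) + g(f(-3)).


-41


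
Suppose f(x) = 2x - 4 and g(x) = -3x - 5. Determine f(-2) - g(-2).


-9


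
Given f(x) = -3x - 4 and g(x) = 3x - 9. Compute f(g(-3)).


g(-3) = -18
f(-18) = 50

50


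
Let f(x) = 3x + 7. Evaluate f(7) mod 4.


f(7) = 28
28 mod 4 = 0

0


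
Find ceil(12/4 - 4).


-1


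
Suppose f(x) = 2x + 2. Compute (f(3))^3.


f(3) = 8
(8)^3 = 512

512


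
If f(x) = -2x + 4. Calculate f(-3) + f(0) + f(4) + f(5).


4


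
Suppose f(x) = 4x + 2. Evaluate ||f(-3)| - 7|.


3


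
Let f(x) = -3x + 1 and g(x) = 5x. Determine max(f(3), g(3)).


f(3) = -8
g(3) = 15
max = 15

15


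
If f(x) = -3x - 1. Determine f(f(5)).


f(5) = -16
f(-16) = 47

47


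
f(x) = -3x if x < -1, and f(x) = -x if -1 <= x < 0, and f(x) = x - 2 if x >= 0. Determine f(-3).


-3 satisfies x < -1
f(-3) = 9

9


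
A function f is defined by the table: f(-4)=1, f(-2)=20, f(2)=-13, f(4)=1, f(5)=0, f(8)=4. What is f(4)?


Reading from the table at x = 4

1


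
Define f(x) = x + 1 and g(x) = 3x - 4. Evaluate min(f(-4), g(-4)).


f(-4) = -3
g(-4) = -16
min = -16

-16


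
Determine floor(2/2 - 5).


2/2 = 1
1 - 5 = -4
floor(-4) = -4

-4


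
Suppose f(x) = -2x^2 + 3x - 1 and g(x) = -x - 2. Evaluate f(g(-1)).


g(-1) = -1
f(-1) = (-2)*(-1)^2 + 3*(-1) - 1 = -6

-6


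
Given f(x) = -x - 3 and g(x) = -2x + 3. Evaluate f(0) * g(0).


f(0) = -3
g(0) = 3
Product = -9

-9


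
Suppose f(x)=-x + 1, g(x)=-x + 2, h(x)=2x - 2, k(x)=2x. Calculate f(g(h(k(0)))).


k(0) = 0
h(0) = -2
g(-2) = 4
f(4) = -3

-3


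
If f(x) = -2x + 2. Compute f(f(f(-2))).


22


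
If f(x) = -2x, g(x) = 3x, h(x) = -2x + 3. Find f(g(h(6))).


h(6) = -9
g(-9) = -27
f(-27) = 54

54


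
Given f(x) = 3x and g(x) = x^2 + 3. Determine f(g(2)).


21


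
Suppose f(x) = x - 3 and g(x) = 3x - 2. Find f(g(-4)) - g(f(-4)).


f(g(-4)) = -17
g(f(-4)) = -23
Difference = 6

6


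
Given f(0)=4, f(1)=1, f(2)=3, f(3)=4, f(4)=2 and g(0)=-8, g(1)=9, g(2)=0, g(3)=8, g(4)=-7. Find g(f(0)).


f(0) = 4
g(4) = -7

-7


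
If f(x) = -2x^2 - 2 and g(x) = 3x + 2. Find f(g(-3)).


g(-3) = -7
f(-7) = (-2)*(-7)^2 - 2 = -100

-100


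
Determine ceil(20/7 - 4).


20/7 = 2.8571
2.8571 - 4 = -1.1429
ceil(-1.1429) = -1

-1


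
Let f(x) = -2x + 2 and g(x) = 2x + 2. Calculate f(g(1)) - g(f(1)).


f(g(1)) = -6
g(f(1)) = 2
Difference = -8

-8


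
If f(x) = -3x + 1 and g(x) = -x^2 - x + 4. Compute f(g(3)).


g(3) = -8
f(-8) = 25

25


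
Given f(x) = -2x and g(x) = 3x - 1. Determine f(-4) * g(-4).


f(-4) = 8
g(-4) = -13
Product = -104

-104


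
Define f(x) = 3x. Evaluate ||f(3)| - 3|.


f(3) = 9
|9| = 9
|9 - 3| = 6

6


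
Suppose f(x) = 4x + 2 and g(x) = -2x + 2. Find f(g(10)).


g(10) = -18
f(-18) = -70

-70


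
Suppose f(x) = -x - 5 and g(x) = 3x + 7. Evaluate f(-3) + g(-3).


f(-3) = -2
g(-3) = -2
Sum = -4

-4


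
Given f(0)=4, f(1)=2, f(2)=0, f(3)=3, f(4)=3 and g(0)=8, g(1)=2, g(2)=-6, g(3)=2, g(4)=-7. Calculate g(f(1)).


f(1) = 2
g(2) = -6

-6


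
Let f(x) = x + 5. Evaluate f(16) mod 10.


f(16) = 21
21 mod 10 = 1

1


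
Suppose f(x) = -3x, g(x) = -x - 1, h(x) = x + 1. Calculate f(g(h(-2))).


h(-2) = -1
g(-1) = 0
f(0) = 0

0


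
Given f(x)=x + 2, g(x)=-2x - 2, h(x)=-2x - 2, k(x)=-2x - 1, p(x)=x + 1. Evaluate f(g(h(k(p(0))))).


p(0) = 1
k(1) = -3
h(-3) = 4
g(4) = -10
f(-10) = -8

-8


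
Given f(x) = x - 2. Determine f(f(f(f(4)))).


f(4) = 2
f(2) = 0
f(0) = -2
f(-2) = -4

-4


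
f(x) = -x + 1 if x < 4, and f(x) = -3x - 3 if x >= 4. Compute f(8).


8 satisfies x >= 4
f(8) = -27

-27


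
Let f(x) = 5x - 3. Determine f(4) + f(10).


64


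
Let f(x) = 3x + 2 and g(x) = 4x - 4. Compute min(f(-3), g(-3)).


f(-3) = -7
g(-3) = -16
min = -16

-16


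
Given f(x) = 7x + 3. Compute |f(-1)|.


f(-1) = -4
|-4| = 4

4


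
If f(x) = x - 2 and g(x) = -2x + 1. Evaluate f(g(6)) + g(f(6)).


f(g(6)) = -13
g(f(6)) = -7
Sum = -20

-20


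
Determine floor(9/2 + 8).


9/2 = 4.5
4.5 + 8 = 12.5
floor(12.5) = 12

12


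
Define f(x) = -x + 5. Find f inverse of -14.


Solve -x + 5 = -14
x = (-14 - 5) / (-1) = 19

19


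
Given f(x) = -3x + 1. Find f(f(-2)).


-20


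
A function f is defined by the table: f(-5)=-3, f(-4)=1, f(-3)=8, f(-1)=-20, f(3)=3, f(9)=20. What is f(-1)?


Reading from the table at x = -1

-20


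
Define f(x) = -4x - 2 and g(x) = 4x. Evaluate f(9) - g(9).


-74


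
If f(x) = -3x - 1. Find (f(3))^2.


100


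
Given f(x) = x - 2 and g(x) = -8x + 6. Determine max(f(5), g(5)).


3


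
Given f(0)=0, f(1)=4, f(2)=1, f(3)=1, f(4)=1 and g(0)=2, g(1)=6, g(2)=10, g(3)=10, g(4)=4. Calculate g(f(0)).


f(0) = 0
g(0) = 2

2


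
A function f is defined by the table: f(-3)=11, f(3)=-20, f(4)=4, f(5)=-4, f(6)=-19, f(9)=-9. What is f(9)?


Reading from the table at x = 9

-9


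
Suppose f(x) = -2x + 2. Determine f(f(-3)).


f(-3) = 8
f(8) = -14

-14


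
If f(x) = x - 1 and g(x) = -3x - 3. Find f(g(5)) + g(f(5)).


f(g(5)) = -19
g(f(5)) = -15
Sum = -34

-34


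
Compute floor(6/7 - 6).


-6


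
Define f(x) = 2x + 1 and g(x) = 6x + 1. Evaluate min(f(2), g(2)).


f(2) = 5
g(2) = 13
min = 5

5


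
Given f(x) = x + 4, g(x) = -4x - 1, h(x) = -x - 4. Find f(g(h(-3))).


h(-3) = -1
g(-1) = 3
f(3) = 7

7


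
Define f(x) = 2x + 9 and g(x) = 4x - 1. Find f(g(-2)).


-9


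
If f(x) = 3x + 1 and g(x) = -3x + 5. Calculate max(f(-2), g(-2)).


11


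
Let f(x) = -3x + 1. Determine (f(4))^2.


f(4) = -11
(-11)^2 = 121

121


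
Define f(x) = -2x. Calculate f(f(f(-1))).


f(-1) = 2
f(2) = -4
f(-4) = 8

8


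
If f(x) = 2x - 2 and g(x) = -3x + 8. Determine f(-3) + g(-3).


9


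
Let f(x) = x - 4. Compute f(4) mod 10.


0


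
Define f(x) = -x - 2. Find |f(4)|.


6


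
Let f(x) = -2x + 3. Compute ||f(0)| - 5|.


f(0) = 3
|3| = 3
|3 - 5| = 2

2


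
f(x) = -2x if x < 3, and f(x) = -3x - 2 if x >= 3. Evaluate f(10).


10 satisfies x >= 3
f(10) = -32

-32


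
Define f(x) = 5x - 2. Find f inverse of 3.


Solve 5x - 2 = 3
x = (3 + 2) / 5 = 1

1


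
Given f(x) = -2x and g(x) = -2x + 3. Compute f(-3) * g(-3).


f(-3) = 6
g(-3) = 9
Product = 54

54


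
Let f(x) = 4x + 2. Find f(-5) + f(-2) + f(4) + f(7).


f(-5) = -18
f(-2) = -6
f(4) = 18
f(7) = 30
Sum = 24

24


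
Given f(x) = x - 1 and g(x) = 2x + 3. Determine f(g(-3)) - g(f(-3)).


f(g(-3)) = -4
g(f(-3)) = -5
Difference = 1

1


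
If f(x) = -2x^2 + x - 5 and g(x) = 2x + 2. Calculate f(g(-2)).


g(-2) = -2
f(-2) = (-2)*(-2)^2 + 1*(-2) - 5 = -15

-15


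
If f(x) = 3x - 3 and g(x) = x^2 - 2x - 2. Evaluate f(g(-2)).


15


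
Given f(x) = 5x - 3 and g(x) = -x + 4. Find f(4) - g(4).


f(4) = 17
g(4) = 0
Difference = 17

17


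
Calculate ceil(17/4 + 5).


17/4 = 4.25
4.25 + 5 = 9.25
ceil(9.25) = 10

10


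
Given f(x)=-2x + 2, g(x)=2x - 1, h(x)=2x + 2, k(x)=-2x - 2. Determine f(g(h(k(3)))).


k(3) = -8
h(-8) = -14
g(-14) = -29
f(-29) = 60

60


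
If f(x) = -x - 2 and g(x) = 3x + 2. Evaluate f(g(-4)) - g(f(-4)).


f(g(-4)) = 8
g(f(-4)) = 8
Difference = 0

0


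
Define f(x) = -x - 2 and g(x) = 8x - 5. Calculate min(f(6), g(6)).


f(6) = -8
g(6) = 43
min = -8

-8


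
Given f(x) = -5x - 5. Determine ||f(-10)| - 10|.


35


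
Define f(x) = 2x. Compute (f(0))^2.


0


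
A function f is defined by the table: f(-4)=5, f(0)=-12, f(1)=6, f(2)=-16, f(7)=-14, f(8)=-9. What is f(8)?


Reading from the table at x = 8

-9


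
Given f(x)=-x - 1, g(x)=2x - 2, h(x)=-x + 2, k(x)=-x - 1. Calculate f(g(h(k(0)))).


-5


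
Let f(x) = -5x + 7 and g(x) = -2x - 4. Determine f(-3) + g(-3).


f(-3) = 22
g(-3) = 2
Sum = 24

24


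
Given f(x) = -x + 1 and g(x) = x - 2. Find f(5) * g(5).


f(5) = -4
g(5) = 3
Product = -12

-12


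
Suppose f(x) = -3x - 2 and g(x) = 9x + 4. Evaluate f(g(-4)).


g(-4) = -32
f(-32) = 94

94


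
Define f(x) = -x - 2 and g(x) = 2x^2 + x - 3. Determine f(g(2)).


g(2) = 7
f(7) = -9

-9


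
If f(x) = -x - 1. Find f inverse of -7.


Solve -x - 1 = -7
x = (-7 + 1) / (-1) = 6

6


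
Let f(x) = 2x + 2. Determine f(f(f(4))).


f(4) = 10
f(10) = 22
f(22) = 46

46


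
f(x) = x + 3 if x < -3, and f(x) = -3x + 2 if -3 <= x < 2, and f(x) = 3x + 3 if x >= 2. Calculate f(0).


0 satisfies -3 <= x < 2
f(0) = 2

2


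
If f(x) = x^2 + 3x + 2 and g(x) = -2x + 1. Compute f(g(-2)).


g(-2) = 5
f(5) = 1*(5)^2 + 3*(5) + 2 = 42

42


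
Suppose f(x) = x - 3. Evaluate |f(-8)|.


11


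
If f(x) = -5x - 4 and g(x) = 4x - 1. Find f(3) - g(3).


f(3) = -19
g(3) = 11
Difference = -30

-30


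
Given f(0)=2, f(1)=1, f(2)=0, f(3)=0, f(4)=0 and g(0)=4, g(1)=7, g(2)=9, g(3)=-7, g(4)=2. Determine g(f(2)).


f(2) = 0
g(0) = 4

4


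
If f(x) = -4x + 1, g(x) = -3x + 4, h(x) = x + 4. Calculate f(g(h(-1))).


21


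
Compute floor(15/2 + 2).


15/2 = 7.5
7.5 + 2 = 9.5
floor(9.5) = 9

9


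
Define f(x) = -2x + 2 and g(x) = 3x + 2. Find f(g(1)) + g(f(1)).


f(g(1)) = -8
g(f(1)) = 2
Sum = -6

-6


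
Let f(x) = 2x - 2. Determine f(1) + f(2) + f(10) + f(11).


f(1) = 0
f(2) = 2
f(10) = 18
f(11) = 20
Sum = 40

40


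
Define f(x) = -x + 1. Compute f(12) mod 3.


f(12) = -11
-11 mod 3 = 1

1


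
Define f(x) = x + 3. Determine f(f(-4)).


f(-4) = -1
f(-1) = 2

2


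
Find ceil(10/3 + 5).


9


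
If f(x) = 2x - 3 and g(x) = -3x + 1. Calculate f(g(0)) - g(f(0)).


f(g(0)) = -1
g(f(0)) = 10
Difference = -11

-11


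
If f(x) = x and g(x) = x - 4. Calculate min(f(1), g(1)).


f(1) = 1
g(1) = -3
min = -3

-3


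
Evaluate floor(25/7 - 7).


-4


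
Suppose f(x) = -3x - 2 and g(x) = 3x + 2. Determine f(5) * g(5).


f(5) = -17
g(5) = 17
Product = -289

-289


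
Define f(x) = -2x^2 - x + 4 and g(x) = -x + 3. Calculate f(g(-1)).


g(-1) = 4
f(4) = (-2)*(4)^2 - 1*(4) + 4 = -32

-32


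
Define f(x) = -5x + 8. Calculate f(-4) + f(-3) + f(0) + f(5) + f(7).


f(-4) = 28
f(-3) = 23
f(0) = 8
f(5) = -17
f(7) = -27
Sum = 15

15


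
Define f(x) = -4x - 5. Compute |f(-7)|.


23


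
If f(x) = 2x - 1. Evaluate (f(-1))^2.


f(-1) = -3
(-3)^2 = 9

9


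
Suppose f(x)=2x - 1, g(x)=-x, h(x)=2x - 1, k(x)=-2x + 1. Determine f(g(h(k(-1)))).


k(-1) = 3
h(3) = 5
g(5) = -5
f(-5) = -11

-11


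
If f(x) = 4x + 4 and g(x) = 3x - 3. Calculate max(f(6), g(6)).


f(6) = 28
g(6) = 15
max = 28

28


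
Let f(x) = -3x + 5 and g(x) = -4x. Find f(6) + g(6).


-37


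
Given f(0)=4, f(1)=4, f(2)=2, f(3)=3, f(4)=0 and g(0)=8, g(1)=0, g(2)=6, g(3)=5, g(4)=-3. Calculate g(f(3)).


f(3) = 3
g(3) = 5

5


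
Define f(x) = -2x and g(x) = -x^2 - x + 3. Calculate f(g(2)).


g(2) = -3
f(-3) = 6

6


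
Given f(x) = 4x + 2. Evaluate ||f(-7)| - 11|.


f(-7) = -26
|-26| = 26
|26 - 11| = 15

15


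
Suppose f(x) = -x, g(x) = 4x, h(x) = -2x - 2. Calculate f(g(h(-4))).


h(-4) = 6
g(6) = 24
f(24) = -24

-24


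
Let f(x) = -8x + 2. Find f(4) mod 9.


f(4) = -30
-30 mod 9 = 6

6


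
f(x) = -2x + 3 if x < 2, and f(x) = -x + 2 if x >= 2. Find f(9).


9 satisfies x >= 2
f(9) = -7

-7


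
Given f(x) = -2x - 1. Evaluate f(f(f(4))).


f(4) = -9
f(-9) = 17
f(17) = -35

-35


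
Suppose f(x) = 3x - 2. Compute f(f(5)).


f(5) = 13
f(13) = 37

37


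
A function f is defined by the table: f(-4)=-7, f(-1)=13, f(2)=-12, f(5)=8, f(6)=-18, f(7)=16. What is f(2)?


Reading from the table at x = 2

-12


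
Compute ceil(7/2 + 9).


7/2 = 3.5
3.5 + 9 = 12.5
ceil(12.5) = 13

13


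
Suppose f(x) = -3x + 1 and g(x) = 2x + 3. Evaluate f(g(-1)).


g(-1) = 1
f(1) = -2

-2


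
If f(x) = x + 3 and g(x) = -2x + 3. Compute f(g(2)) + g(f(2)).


f(g(2)) = 2
g(f(2)) = -7
Sum = -5

-5


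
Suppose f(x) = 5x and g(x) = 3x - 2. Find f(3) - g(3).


f(3) = 15
g(3) = 7
Difference = 8

8


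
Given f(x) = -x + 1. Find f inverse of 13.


-12


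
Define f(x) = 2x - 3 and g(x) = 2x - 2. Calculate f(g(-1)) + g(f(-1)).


f(g(-1)) = -11
g(f(-1)) = -12
Sum = -23

-23


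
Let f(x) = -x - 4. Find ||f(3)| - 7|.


f(3) = -7
|-7| = 7
|7 - 7| = 0

0


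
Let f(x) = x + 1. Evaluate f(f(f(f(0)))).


f(0) = 1
f(1) = 2
f(2) = 3
f(3) = 4

4


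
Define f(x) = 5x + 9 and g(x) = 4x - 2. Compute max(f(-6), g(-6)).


f(-6) = -21
g(-6) = -26
max = -21

-21


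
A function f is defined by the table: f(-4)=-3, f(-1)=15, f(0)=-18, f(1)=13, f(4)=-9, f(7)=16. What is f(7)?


Reading from the table at x = 7

16


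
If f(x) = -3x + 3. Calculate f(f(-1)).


f(-1) = 6
f(6) = -15

-15


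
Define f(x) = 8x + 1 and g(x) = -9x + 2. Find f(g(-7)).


g(-7) = 65
f(65) = 521

521


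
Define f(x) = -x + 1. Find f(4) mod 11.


f(4) = -3
-3 mod 11 = 8

8


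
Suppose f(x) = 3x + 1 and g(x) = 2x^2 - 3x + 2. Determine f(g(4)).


g(4) = 22
f(22) = 67

67


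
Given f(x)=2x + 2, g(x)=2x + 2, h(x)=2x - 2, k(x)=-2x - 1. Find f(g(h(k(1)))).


k(1) = -3
h(-3) = -8
g(-8) = -14
f(-14) = -26

-26


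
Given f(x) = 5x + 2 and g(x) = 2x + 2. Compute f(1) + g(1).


f(1) = 7
g(1) = 4
Sum = 11

11


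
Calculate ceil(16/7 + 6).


16/7 = 2.2857
2.2857 + 6 = 8.2857
ceil(8.2857) = 9

9


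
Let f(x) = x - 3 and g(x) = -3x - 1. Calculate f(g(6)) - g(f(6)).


f(g(6)) = -22
g(f(6)) = -10
Difference = -12

-12


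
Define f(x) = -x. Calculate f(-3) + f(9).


f(-3) = 3
f(9) = -9
Sum = -6

-6


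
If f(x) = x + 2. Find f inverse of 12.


Solve x + 2 = 12
x = (12 - 2) / 1 = 10

10


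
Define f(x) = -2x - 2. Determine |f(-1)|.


f(-1) = 0
|0| = 0

0


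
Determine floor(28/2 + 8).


28/2 = 14
14 + 8 = 22
floor(22) = 22

22


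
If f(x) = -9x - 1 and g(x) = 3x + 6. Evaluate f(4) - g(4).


f(4) = -37
g(4) = 18
Difference = -55

-55


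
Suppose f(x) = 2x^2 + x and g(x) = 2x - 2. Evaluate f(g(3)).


g(3) = 4
f(4) = 2*(4)^2 + 1*(4) = 36

36


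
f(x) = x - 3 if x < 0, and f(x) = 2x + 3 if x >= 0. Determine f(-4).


-4 satisfies x < 0
f(-4) = -7

-7


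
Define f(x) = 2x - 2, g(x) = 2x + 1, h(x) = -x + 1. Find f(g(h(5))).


h(5) = -4
g(-4) = -7
f(-7) = -16

-16


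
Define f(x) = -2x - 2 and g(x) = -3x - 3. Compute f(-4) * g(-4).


f(-4) = 6
g(-4) = 9
Product = 54

54


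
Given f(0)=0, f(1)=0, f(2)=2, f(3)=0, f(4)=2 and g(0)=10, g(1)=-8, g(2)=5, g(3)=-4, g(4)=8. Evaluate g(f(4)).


f(4) = 2
g(2) = 5

5


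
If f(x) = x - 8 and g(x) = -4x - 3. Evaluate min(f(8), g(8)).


f(8) = 0
g(8) = -35
min = -35

-35


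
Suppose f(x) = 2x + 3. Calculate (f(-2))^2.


f(-2) = -1
(-1)^2 = 1

1


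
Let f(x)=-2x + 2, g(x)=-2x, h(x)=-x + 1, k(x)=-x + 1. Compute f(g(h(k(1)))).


k(1) = 0
h(0) = 1
g(1) = -2
f(-2) = 6

6


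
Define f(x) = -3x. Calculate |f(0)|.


f(0) = 0
|0| = 0

0


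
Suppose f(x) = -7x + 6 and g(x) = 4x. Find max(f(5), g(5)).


20


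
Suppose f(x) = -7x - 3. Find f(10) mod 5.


f(10) = -73
-73 mod 5 = 2

2


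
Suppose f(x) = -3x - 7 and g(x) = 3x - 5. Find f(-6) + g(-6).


f(-6) = 11
g(-6) = -23
Sum = -12

-12


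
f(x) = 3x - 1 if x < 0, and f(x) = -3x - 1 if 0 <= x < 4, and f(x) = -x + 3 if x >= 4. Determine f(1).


1 satisfies 0 <= x < 4
f(1) = -4

-4


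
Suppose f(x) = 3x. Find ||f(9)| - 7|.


f(9) = 27
|27| = 27
|27 - 7| = 20

20


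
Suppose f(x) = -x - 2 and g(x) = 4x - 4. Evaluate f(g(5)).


-18


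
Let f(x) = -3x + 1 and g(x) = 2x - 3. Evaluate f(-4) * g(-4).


f(-4) = 13
g(-4) = -11
Product = -143

-143


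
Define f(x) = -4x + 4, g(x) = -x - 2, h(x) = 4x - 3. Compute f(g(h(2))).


h(2) = 5
g(5) = -7
f(-7) = 32

32


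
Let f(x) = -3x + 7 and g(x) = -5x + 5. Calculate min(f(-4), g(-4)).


f(-4) = 19
g(-4) = 25
min = 19

19


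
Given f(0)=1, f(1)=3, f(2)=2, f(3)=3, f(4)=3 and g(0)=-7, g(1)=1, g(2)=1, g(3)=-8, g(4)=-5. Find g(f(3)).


-8


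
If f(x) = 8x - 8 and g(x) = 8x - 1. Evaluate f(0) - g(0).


f(0) = -8
g(0) = -1
Difference = -7

-7


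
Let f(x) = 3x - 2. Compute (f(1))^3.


f(1) = 1
(1)^3 = 1

1


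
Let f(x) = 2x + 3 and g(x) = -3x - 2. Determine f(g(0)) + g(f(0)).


f(g(0)) = -1
g(f(0)) = -11
Sum = -12

-12


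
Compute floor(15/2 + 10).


15/2 = 7.5
7.5 + 10 = 17.5
floor(17.5) = 17

17


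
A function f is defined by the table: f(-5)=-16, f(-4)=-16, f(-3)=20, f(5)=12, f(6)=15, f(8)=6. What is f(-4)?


Reading from the table at x = -4

-16


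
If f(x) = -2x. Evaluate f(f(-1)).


f(-1) = 2
f(2) = -4

-4


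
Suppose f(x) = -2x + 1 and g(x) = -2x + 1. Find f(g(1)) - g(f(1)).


f(g(1)) = 3
g(f(1)) = 3
Difference = 0

0


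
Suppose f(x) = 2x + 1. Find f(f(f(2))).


f(2) = 5
f(5) = 11
f(11) = 23

23


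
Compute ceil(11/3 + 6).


11/3 = 3.6667
3.6667 + 6 = 9.6667
ceil(9.6667) = 10

10


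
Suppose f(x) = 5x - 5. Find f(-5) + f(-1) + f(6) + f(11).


f(-5) = -30
f(-1) = -10
f(6) = 25
f(11) = 50
Sum = 35

35


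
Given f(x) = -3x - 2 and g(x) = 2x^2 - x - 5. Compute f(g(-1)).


g(-1) = -2
f(-2) = 4

4


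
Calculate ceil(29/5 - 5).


29/5 = 5.8
5.8 - 5 = 0.8
ceil(0.8) = 1

1


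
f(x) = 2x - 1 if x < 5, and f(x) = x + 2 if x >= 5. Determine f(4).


7


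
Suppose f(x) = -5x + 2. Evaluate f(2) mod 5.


f(2) = -8
-8 mod 5 = 2

2


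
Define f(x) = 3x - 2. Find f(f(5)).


f(5) = 13
f(13) = 37

37


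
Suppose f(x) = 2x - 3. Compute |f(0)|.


f(0) = -3
|-3| = 3

3


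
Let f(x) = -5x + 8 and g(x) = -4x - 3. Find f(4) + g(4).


f(4) = -12
g(4) = -19
Sum = -31

-31


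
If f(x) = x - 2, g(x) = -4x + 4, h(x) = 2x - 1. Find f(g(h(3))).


h(3) = 5
g(5) = -16
f(-16) = -18

-18


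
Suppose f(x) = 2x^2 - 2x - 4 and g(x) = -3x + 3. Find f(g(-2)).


g(-2) = 9
f(9) = 2*(9)^2 - 2*(9) - 4 = 140

140


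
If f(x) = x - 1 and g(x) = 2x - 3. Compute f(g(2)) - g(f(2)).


f(g(2)) = 0
g(f(2)) = -1
Difference = 1

1


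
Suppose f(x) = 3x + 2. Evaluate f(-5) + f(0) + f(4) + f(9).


f(-5) = -13
f(0) = 2
f(4) = 14
f(9) = 29
Sum = 32

32


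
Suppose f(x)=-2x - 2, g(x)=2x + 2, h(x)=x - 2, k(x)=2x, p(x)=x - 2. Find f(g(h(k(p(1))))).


p(1) = -1
k(-1) = -2
h(-2) = -4
g(-4) = -6
f(-6) = 10

10


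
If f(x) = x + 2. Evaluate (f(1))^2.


f(1) = 3
(3)^2 = 9

9


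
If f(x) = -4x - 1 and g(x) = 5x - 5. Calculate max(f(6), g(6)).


f(6) = -25
g(6) = 25
max = 25

25


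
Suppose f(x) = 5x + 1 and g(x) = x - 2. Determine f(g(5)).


g(5) = 3
f(3) = 16

16


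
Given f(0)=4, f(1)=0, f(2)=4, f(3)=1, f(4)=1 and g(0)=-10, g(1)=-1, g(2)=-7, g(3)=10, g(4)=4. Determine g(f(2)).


4


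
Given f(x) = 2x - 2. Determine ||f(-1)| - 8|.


4


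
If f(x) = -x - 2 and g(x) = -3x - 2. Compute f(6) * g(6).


f(6) = -8
g(6) = -20
Product = 160

160


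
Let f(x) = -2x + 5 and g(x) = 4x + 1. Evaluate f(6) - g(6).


f(6) = -7
g(6) = 25
Difference = -32

-32


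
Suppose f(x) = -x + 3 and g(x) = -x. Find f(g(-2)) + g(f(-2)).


-4


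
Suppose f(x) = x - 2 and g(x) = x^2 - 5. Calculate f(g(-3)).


g(-3) = 4
f(4) = 2

2


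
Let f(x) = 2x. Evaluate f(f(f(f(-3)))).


f(-3) = -6
f(-6) = -12
f(-12) = -24
f(-24) = -48

-48


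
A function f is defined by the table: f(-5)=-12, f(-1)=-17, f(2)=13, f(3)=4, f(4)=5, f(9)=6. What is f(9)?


Reading from the table at x = 9

6


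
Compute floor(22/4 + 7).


22/4 = 5.5
5.5 + 7 = 12.5
floor(12.5) = 12

12


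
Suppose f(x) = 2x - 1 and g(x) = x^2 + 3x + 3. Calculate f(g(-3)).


g(-3) = 3
f(3) = 5

5


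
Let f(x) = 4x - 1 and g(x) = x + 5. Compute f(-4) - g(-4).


-18


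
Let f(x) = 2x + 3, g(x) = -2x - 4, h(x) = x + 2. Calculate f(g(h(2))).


h(2) = 4
g(4) = -12
f(-12) = -21

-21


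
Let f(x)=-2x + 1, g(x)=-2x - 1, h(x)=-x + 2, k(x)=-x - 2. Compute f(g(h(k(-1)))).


15


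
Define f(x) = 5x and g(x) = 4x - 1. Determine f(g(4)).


g(4) = 15
f(15) = 75

75


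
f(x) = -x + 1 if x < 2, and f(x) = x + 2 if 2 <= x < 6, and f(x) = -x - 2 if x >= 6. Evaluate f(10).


10 satisfies x >= 6
f(10) = -12

-12


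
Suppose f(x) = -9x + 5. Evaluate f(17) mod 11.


f(17) = -148
-148 mod 11 = 6

6


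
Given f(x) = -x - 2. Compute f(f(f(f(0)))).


f(0) = -2
f(-2) = 0
f(0) = -2
f(-2) = 0

0


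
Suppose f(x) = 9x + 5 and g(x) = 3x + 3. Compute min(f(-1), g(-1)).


f(-1) = -4
g(-1) = 0
min = -4

-4


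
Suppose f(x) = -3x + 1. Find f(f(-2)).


f(-2) = 7
f(7) = -20

-20


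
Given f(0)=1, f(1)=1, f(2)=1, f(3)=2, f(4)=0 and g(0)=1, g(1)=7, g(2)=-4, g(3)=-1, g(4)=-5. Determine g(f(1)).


7


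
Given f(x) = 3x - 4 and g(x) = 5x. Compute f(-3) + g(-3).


-28


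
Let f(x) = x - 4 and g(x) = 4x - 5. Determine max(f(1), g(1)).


f(1) = -3
g(1) = -1
max = -1

-1


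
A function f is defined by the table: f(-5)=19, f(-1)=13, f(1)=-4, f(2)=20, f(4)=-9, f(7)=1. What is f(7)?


Reading from the table at x = 7

1


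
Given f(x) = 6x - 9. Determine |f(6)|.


f(6) = 27
|27| = 27

27


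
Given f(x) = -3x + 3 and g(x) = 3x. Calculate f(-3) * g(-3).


-108


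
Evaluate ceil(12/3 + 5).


9


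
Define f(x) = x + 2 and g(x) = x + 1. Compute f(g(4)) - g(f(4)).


f(g(4)) = 7
g(f(4)) = 7
Difference = 0

0


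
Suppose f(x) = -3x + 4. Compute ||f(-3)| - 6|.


7


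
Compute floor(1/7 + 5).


1/7 = 0.1429
0.1429 + 5 = 5.1429
floor(5.1429) = 5

5


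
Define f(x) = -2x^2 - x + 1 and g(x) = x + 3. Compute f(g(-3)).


g(-3) = 0
f(0) = (-2)*(0)^2 - 1*(0) + 1 = 1

1


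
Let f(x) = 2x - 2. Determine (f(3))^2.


f(3) = 4
(4)^2 = 16

16


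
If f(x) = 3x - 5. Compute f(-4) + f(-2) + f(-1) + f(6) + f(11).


f(-4) = -17
f(-2) = -11
f(-1) = -8
f(6) = 13
f(11) = 28
Sum = 5

5


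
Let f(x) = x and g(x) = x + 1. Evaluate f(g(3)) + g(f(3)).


f(g(3)) = 4
g(f(3)) = 4
Sum = 8

8


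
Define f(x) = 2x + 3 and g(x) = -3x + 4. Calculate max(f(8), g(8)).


f(8) = 19
g(8) = -20
max = 19

19


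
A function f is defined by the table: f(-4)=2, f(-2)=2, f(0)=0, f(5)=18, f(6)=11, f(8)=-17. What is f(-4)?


Reading from the table at x = -4

2


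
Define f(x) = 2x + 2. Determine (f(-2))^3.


f(-2) = -2
(-2)^3 = -8

-8


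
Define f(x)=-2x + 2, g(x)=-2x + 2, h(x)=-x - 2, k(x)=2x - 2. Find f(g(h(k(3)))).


k(3) = 4
h(4) = -6
g(-6) = 14
f(14) = -26

-26


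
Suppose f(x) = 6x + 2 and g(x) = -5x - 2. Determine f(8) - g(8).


f(8) = 50
g(8) = -42
Difference = 92

92


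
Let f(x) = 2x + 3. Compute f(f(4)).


f(4) = 11
f(11) = 25

25


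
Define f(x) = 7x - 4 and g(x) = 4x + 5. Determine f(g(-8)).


g(-8) = -27
f(-27) = -193

-193


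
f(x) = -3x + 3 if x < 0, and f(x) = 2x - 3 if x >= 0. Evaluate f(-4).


-4 satisfies x < 0
f(-4) = 15

15


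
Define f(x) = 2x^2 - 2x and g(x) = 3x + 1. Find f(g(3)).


g(3) = 10
f(10) = 2*(10)^2 - 2*(10) = 180

180


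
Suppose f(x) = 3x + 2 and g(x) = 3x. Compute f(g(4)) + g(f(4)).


f(g(4)) = 38
g(f(4)) = 42
Sum = 80

80


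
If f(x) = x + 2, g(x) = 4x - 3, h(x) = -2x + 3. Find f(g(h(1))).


h(1) = 1
g(1) = 1
f(1) = 3

3


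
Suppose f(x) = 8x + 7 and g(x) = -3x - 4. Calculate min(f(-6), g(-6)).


-41


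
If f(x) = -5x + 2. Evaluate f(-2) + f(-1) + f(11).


f(-2) = 12
f(-1) = 7
f(11) = -53
Sum = -34

-34


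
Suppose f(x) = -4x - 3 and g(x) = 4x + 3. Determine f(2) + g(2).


0


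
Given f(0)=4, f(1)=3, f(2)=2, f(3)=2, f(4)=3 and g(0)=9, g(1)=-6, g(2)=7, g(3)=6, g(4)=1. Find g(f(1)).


6


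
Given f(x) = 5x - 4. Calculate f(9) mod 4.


f(9) = 41
41 mod 4 = 1

1


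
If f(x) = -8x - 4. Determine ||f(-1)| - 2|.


f(-1) = 4
|4| = 4
|4 - 2| = 2

2


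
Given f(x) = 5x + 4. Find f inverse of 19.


3


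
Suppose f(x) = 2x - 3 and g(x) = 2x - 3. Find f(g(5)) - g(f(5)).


f(g(5)) = 11
g(f(5)) = 11
Difference = 0

0


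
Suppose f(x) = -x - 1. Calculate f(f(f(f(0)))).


f(0) = -1
f(-1) = 0
f(0) = -1
f(-1) = 0

0


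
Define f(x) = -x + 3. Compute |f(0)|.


f(0) = 3
|3| = 3

3


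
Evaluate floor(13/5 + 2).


13/5 = 2.6
2.6 + 2 = 4.6
floor(4.6) = 4

4


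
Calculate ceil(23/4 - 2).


23/4 = 5.75
5.75 - 2 = 3.75
ceil(3.75) = 4

4


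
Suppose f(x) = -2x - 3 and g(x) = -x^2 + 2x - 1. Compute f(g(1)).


g(1) = 0
f(0) = -3

-3


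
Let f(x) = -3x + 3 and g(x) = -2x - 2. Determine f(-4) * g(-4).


f(-4) = 15
g(-4) = 6
Product = 90

90


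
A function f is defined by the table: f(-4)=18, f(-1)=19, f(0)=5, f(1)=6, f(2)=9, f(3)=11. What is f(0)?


Reading from the table at x = 0

5


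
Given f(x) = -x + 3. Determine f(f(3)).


f(3) = 0
f(0) = 3

3


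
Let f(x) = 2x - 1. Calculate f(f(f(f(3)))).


f(3) = 5
f(5) = 9
f(9) = 17
f(17) = 33

33


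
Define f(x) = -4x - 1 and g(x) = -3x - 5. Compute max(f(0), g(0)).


-1


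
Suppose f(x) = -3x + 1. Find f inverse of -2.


Solve -3x + 1 = -2
x = (-2 - 1) / (-3) = 1

1


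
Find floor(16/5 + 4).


16/5 = 3.2
3.2 + 4 = 7.2
floor(7.2) = 7

7


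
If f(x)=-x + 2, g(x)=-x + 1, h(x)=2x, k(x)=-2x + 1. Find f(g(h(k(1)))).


k(1) = -1
h(-1) = -2
g(-2) = 3
f(3) = -1

-1


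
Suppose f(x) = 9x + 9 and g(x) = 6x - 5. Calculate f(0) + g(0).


f(0) = 9
g(0) = -5
Sum = 4

4


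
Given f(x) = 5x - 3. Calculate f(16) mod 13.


f(16) = 77
77 mod 13 = 12

12


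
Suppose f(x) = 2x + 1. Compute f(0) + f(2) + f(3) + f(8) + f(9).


49


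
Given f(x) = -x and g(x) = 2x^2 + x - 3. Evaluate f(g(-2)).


g(-2) = 3
f(3) = -3

-3


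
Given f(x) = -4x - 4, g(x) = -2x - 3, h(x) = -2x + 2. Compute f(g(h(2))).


h(2) = -2
g(-2) = 1
f(1) = -8

-8


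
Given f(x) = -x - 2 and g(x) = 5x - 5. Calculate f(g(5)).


g(5) = 20
f(20) = -22

-22


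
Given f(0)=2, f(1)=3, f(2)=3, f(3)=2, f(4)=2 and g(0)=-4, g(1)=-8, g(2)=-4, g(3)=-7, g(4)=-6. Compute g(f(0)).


-4


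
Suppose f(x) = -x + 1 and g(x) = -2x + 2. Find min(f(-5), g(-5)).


f(-5) = 6
g(-5) = 12
min = 6

6


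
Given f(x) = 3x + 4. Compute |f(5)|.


19


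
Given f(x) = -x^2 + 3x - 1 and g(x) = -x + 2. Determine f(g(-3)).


g(-3) = 5
f(5) = (-1)*(5)^2 + 3*(5) - 1 = -11

-11


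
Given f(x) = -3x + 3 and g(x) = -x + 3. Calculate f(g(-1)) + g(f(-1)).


f(g(-1)) = -9
g(f(-1)) = -3
Sum = -12

-12


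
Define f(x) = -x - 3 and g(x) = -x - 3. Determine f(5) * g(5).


f(5) = -8
g(5) = -8
Product = 64

64


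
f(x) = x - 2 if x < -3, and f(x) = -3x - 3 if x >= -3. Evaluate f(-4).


-4 satisfies x < -3
f(-4) = -6

-6


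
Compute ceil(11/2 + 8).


11/2 = 5.5
5.5 + 8 = 13.5
ceil(13.5) = 14

14


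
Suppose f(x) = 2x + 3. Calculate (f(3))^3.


f(3) = 9
(9)^3 = 729

729


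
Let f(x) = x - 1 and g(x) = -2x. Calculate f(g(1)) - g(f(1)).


f(g(1)) = -3
g(f(1)) = 0
Difference = -3

-3


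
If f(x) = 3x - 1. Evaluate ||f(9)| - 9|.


17


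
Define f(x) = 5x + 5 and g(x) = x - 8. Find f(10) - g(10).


f(10) = 55
g(10) = 2
Difference = 53

53


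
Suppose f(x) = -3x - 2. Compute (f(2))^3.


f(2) = -8
(-8)^3 = -512

-512


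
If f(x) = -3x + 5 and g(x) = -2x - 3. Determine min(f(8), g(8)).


f(8) = -19
g(8) = -19
min = -19

-19


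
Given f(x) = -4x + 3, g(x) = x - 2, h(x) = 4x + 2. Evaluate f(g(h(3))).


h(3) = 14
g(14) = 12
f(12) = -45

-45


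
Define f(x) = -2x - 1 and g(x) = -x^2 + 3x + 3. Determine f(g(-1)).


g(-1) = -1
f(-1) = 1

1


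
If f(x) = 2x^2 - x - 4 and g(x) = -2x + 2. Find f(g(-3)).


g(-3) = 8
f(8) = 2*(8)^2 - 1*(8) - 4 = 116

116


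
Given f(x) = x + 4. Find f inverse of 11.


Solve x + 4 = 11
x = (11 - 4) / 1 = 7

7


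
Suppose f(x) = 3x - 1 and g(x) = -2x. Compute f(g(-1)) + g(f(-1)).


f(g(-1)) = 5
g(f(-1)) = 8
Sum = 13

13


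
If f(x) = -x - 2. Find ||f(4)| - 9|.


f(4) = -6
|-6| = 6
|6 - 9| = 3

3


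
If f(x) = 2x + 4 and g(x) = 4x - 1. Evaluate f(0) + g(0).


f(0) = 4
g(0) = -1
Sum = 3

3


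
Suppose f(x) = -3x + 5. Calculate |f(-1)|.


f(-1) = 8
|8| = 8

8


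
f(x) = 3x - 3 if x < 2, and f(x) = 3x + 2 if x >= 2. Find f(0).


0 satisfies x < 2
f(0) = -3

-3


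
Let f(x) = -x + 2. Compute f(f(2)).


f(2) = 0
f(0) = 2

2


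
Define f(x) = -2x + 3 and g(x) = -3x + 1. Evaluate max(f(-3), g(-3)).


f(-3) = 9
g(-3) = 10
max = 10

10


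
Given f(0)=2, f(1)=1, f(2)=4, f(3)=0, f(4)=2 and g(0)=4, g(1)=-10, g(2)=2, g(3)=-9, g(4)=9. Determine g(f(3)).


f(3) = 0
g(0) = 4

4


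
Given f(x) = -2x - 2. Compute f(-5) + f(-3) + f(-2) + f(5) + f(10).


f(-5) = 8
f(-3) = 4
f(-2) = 2
f(5) = -12
f(10) = -22
Sum = -20

-20


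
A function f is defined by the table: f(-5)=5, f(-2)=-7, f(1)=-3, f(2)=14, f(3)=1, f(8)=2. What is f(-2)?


-7


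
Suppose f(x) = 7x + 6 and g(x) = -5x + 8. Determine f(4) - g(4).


f(4) = 34
g(4) = -12
Difference = 46

46


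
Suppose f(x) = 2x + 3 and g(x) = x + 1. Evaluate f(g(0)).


g(0) = 1
f(1) = 5

5


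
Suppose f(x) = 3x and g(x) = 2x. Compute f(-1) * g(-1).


f(-1) = -3
g(-1) = -2
Product = 6

6


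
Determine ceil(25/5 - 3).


25/5 = 5
5 - 3 = 2
ceil(2) = 2

2


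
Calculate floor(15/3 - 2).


15/3 = 5
5 - 2 = 3
floor(3) = 3

3


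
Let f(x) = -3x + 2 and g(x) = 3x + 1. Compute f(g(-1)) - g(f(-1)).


f(g(-1)) = 8
g(f(-1)) = 16
Difference = -8

-8


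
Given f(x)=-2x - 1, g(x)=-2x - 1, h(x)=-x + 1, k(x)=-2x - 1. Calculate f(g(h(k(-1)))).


1


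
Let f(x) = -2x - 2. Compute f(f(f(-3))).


f(-3) = 4
f(4) = -10
f(-10) = 18

18


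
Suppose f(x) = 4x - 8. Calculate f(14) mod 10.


f(14) = 48
48 mod 10 = 8

8


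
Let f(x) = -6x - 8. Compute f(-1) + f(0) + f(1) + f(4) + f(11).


f(-1) = -2
f(0) = -8
f(1) = -14
f(4) = -32
f(11) = -74
Sum = -130

-130


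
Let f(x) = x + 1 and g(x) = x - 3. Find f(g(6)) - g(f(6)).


f(g(6)) = 4
g(f(6)) = 4
Difference = 0

0


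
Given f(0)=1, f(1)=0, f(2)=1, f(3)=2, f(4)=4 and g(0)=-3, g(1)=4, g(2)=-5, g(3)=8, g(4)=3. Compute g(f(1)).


f(1) = 0
g(0) = -3

-3


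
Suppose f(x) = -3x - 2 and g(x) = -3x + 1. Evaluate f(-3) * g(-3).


f(-3) = 7
g(-3) = 10
Product = 70

70


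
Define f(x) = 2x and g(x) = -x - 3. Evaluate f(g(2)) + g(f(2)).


f(g(2)) = -10
g(f(2)) = -7
Sum = -17

-17
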